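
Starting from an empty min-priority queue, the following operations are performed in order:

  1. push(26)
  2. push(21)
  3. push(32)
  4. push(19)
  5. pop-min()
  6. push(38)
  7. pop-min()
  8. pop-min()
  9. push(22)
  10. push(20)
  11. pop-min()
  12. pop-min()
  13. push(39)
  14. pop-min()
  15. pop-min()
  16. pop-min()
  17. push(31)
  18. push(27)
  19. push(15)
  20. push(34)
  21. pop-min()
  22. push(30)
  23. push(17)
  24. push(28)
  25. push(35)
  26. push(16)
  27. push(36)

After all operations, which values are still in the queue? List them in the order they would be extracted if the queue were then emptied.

insert 26 → {26}
insert 21 → {21, 26}
insert 32 → {21, 26, 32}
insert 19 → {19, 21, 26, 32}
pop-min → 19; now {21, 26, 32}
insert 38 → {21, 26, 32, 38}
pop-min → 21; now {26, 32, 38}
pop-min → 26; now {32, 38}
insert 22 → {22, 32, 38}
insert 20 → {20, 22, 32, 38}
pop-min → 20; now {22, 32, 38}
pop-min → 22; now {32, 38}
insert 39 → {32, 38, 39}
pop-min → 32; now {38, 39}
pop-min → 38; now {39}
pop-min → 39; now {}
insert 31 → {31}
insert 27 → {27, 31}
insert 15 → {15, 27, 31}
insert 34 → {15, 27, 31, 34}
pop-min → 15; now {27, 31, 34}
insert 30 → {27, 30, 31, 34}
insert 17 → {17, 27, 30, 31, 34}
insert 28 → {17, 27, 28, 30, 31, 34}
insert 35 → {17, 27, 28, 30, 31, 34, 35}
insert 16 → {16, 17, 27, 28, 30, 31, 34, 35}
insert 36 → {16, 17, 27, 28, 30, 31, 34, 35, 36}

[16, 17, 27, 28, 30, 31, 34, 35, 36]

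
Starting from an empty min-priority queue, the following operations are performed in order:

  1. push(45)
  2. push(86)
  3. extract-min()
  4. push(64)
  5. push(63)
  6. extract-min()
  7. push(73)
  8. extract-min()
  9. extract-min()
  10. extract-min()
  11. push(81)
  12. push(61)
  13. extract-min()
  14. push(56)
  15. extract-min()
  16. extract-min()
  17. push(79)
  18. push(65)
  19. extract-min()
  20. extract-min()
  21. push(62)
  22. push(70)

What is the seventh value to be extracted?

56

insert 45 → {45}
insert 86 → {45, 86}
extract-min → 45; now {86}
insert 64 → {64, 86}
insert 63 → {63, 64, 86}
extract-min → 63; now {64, 86}
insert 73 → {64, 73, 86}
extract-min → 64; now {73, 86}
extract-min → 73; now {86}
extract-min → 86; now {}
insert 81 → {81}
insert 61 → {61, 81}
extract-min → 61; now {81}
insert 56 → {56, 81}
extract-min → 56; now {81}
extract-min → 81; now {}
insert 79 → {79}
insert 65 → {65, 79}
extract-min → 65; now {79}
extract-min → 79; now {}
insert 62 → {62}
insert 70 → {62, 70}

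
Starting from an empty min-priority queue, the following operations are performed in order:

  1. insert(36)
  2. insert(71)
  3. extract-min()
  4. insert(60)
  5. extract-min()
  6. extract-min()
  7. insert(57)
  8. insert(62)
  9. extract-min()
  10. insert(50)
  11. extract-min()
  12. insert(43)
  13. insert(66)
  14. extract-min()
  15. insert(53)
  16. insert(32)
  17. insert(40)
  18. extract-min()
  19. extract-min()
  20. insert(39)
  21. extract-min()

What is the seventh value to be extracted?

32

insert 36 → {36}
insert 71 → {36, 71}
extract-min → 36; now {71}
insert 60 → {60, 71}
extract-min → 60; now {71}
extract-min → 71; now {}
insert 57 → {57}
insert 62 → {57, 62}
extract-min → 57; now {62}
insert 50 → {50, 62}
extract-min → 50; now {62}
insert 43 → {43, 62}
insert 66 → {43, 62, 66}
extract-min → 43; now {62, 66}
insert 53 → {53, 62, 66}
insert 32 → {32, 53, 62, 66}
insert 40 → {32, 40, 53, 62, 66}
extract-min → 32; now {40, 53, 62, 66}
extract-min → 40; now {53, 62, 66}
insert 39 → {39, 53, 62, 66}
extract-min → 39; now {53, 62, 66}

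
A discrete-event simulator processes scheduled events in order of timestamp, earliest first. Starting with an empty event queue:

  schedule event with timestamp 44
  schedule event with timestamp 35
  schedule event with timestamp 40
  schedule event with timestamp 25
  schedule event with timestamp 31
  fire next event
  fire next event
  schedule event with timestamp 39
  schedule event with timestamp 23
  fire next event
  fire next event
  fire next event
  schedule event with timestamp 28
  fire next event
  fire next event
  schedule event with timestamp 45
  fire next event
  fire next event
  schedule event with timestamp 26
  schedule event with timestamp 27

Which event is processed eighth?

insert 44 → {44}
insert 35 → {35, 44}
insert 40 → {35, 40, 44}
insert 25 → {25, 35, 40, 44}
insert 31 → {25, 31, 35, 40, 44}
fire next event → 25; now {31, 35, 40, 44}
fire next event → 31; now {35, 40, 44}
insert 39 → {35, 39, 40, 44}
insert 23 → {23, 35, 39, 40, 44}
fire next event → 23; now {35, 39, 40, 44}
fire next event → 35; now {39, 40, 44}
fire next event → 39; now {40, 44}
insert 28 → {28, 40, 44}
fire next event → 28; now {40, 44}
fire next event → 40; now {44}
insert 45 → {44, 45}
fire next event → 44; now {45}
fire next event → 45; now {}
insert 26 → {26}
insert 27 → {26, 27}

44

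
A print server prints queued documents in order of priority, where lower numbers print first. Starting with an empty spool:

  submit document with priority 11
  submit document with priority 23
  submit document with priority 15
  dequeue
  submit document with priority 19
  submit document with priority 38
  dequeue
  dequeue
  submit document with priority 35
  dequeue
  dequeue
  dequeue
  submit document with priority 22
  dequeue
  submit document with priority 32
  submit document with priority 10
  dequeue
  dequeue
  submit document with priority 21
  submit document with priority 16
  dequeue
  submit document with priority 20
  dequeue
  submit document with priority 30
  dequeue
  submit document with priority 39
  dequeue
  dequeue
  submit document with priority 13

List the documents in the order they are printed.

insert 11 → {11}
insert 23 → {11, 23}
insert 15 → {11, 15, 23}
dequeue → 11; now {15, 23}
insert 19 → {15, 19, 23}
insert 38 → {15, 19, 23, 38}
dequeue → 15; now {19, 23, 38}
dequeue → 19; now {23, 38}
insert 35 → {23, 35, 38}
dequeue → 23; now {35, 38}
dequeue → 35; now {38}
dequeue → 38; now {}
insert 22 → {22}
dequeue → 22; now {}
insert 32 → {32}
insert 10 → {10, 32}
dequeue → 10; now {32}
dequeue → 32; now {}
insert 21 → {21}
insert 16 → {16, 21}
dequeue → 16; now {21}
insert 20 → {20, 21}
dequeue → 20; now {21}
insert 30 → {21, 30}
dequeue → 21; now {30}
insert 39 → {30, 39}
dequeue → 30; now {39}
dequeue → 39; now {}
insert 13 → {13}

11, 15, 19, 23, 35, 38, 22, 10, 32, 16, 20, 21, 30, 39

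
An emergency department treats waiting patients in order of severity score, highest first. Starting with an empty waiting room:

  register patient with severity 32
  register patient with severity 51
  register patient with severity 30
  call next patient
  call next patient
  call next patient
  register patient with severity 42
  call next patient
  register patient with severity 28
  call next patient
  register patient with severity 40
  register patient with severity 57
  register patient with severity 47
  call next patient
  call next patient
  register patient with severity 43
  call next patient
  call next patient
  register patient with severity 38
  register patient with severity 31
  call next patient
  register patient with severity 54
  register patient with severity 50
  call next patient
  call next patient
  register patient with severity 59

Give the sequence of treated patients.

insert 32 → {32}
insert 51 → {51, 32}
insert 30 → {51, 32, 30}
call next patient → 51; now {32, 30}
call next patient → 32; now {30}
call next patient → 30; now {}
insert 42 → {42}
call next patient → 42; now {}
insert 28 → {28}
call next patient → 28; now {}
insert 40 → {40}
insert 57 → {57, 40}
insert 47 → {57, 47, 40}
call next patient → 57; now {47, 40}
call next patient → 47; now {40}
insert 43 → {43, 40}
call next patient → 43; now {40}
call next patient → 40; now {}
insert 38 → {38}
insert 31 → {38, 31}
call next patient → 38; now {31}
insert 54 → {54, 31}
insert 50 → {54, 50, 31}
call next patient → 54; now {50, 31}
call next patient → 50; now {31}
insert 59 → {59, 31}

[51, 32, 30, 42, 28, 57, 47, 43, 40, 38, 54, 50]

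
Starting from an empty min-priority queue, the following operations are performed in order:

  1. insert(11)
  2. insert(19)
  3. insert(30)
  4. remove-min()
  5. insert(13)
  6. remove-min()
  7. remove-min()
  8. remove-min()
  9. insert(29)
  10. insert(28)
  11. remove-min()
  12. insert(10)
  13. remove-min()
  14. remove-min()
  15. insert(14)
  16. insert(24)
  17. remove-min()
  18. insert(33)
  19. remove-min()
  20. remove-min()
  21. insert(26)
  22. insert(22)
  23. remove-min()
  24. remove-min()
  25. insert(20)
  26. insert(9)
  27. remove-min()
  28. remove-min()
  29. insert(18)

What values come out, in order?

insert 11 → {11}
insert 19 → {11, 19}
insert 30 → {11, 19, 30}
remove-min → 11; now {19, 30}
insert 13 → {13, 19, 30}
remove-min → 13; now {19, 30}
remove-min → 19; now {30}
remove-min → 30; now {}
insert 29 → {29}
insert 28 → {28, 29}
remove-min → 28; now {29}
insert 10 → {10, 29}
remove-min → 10; now {29}
remove-min → 29; now {}
insert 14 → {14}
insert 24 → {14, 24}
remove-min → 14; now {24}
insert 33 → {24, 33}
remove-min → 24; now {33}
remove-min → 33; now {}
insert 26 → {26}
insert 22 → {22, 26}
remove-min → 22; now {26}
remove-min → 26; now {}
insert 20 → {20}
insert 9 → {9, 20}
remove-min → 9; now {20}
remove-min → 20; now {}
insert 18 → {18}

11, 13, 19, 30, 28, 10, 29, 14, 24, 33, 22, 26, 9, 20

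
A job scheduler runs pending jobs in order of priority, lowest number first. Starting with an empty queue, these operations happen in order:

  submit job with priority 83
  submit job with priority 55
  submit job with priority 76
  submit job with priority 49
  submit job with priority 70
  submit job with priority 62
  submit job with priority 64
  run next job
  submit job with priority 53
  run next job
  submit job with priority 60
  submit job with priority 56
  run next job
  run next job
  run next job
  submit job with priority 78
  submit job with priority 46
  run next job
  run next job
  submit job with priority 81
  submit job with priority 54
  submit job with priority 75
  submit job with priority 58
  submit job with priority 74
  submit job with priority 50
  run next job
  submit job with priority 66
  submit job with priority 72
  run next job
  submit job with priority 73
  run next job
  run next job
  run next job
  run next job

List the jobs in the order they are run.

insert 83 → {83}
insert 55 → {55, 83}
insert 76 → {55, 76, 83}
insert 49 → {49, 55, 76, 83}
insert 70 → {49, 55, 70, 76, 83}
insert 62 → {49, 55, 62, 70, 76, 83}
insert 64 → {49, 55, 62, 64, 70, 76, 83}
run next job → 49; now {55, 62, 64, 70, 76, 83}
insert 53 → {53, 55, 62, 64, 70, 76, 83}
run next job → 53; now {55, 62, 64, 70, 76, 83}
insert 60 → {55, 60, 62, 64, 70, 76, 83}
insert 56 → {55, 56, 60, 62, 64, 70, 76, 83}
run next job → 55; now {56, 60, 62, 64, 70, 76, 83}
run next job → 56; now {60, 62, 64, 70, 76, 83}
run next job → 60; now {62, 64, 70, 76, 83}
insert 78 → {62, 64, 70, 76, 78, 83}
insert 46 → {46, 62, 64, 70, 76, 78, 83}
run next job → 46; now {62, 64, 70, 76, 78, 83}
run next job → 62; now {64, 70, 76, 78, 83}
insert 81 → {64, 70, 76, 78, 81, 83}
insert 54 → {54, 64, 70, 76, 78, 81, 83}
insert 75 → {54, 64, 70, 75, 76, 78, 81, 83}
insert 58 → {54, 58, 64, 70, 75, 76, 78, 81, 83}
insert 74 → {54, 58, 64, 70, 74, 75, 76, 78, 81, 83}
insert 50 → {50, 54, 58, 64, 70, 74, 75, 76, 78, 81, 83}
run next job → 50; now {54, 58, 64, 70, 74, 75, 76, 78, 81, 83}
insert 66 → {54, 58, 64, 66, 70, 74, 75, 76, 78, 81, 83}
insert 72 → {54, 58, 64, 66, 70, 72, 74, 75, 76, 78, 81, 83}
run next job → 54; now {58, 64, 66, 70, 72, 74, 75, 76, 78, 81, 83}
insert 73 → {58, 64, 66, 70, 72, 73, 74, 75, 76, 78, 81, 83}
run next job → 58; now {64, 66, 70, 72, 73, 74, 75, 76, 78, 81, 83}
run next job → 64; now {66, 70, 72, 73, 74, 75, 76, 78, 81, 83}
run next job → 66; now {70, 72, 73, 74, 75, 76, 78, 81, 83}
run next job → 70; now {72, 73, 74, 75, 76, 78, 81, 83}

49, 53, 55, 56, 60, 46, 62, 50, 54, 58, 64, 66, 70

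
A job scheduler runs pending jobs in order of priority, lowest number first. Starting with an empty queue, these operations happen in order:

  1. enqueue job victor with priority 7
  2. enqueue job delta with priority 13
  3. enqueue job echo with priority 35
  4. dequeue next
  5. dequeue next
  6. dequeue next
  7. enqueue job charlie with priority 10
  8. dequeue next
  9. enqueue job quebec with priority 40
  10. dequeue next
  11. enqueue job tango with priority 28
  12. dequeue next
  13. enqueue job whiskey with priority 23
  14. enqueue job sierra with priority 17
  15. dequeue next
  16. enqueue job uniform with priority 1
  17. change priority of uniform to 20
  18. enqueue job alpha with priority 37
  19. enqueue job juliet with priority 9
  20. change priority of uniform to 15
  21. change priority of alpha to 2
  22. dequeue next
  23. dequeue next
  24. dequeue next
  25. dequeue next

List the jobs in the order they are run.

victor → delta → echo → charlie → quebec → tango → sierra → alpha → juliet → uniform → whiskey

add victor (priority 7) → {victor:7}
add delta (priority 13) → {victor:7, delta:13}
add echo (priority 35) → {victor:7, delta:13, echo:35}
dequeue next → victor; now {delta:13, echo:35}
dequeue next → delta; now {echo:35}
dequeue next → echo; now {}
add charlie (priority 10) → {charlie:10}
dequeue next → charlie; now {}
add quebec (priority 40) → {quebec:40}
dequeue next → quebec; now {}
add tango (priority 28) → {tango:28}
dequeue next → tango; now {}
add whiskey (priority 23) → {whiskey:23}
add sierra (priority 17) → {sierra:17, whiskey:23}
dequeue next → sierra; now {whiskey:23}
add uniform (priority 1) → {uniform:1, whiskey:23}
update uniform to priority 20 → {uniform:20, whiskey:23}
add alpha (priority 37) → {uniform:20, whiskey:23, alpha:37}
add juliet (priority 9) → {juliet:9, uniform:20, whiskey:23, alpha:37}
update uniform to priority 15 → {juliet:9, uniform:15, whiskey:23, alpha:37}
update alpha to priority 2 → {alpha:2, juliet:9, uniform:15, whiskey:23}
dequeue next → alpha; now {juliet:9, uniform:15, whiskey:23}
dequeue next → juliet; now {uniform:15, whiskey:23}
dequeue next → uniform; now {whiskey:23}
dequeue next → whiskey; now {}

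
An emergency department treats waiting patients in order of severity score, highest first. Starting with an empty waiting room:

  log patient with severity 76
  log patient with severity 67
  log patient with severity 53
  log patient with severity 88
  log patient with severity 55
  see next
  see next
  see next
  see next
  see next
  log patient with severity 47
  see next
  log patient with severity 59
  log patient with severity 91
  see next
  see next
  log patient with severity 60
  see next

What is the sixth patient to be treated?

47

insert 76 → {76}
insert 67 → {76, 67}
insert 53 → {76, 67, 53}
insert 88 → {88, 76, 67, 53}
insert 55 → {88, 76, 67, 55, 53}
see next → 88; now {76, 67, 55, 53}
see next → 76; now {67, 55, 53}
see next → 67; now {55, 53}
see next → 55; now {53}
see next → 53; now {}
insert 47 → {47}
see next → 47; now {}
insert 59 → {59}
insert 91 → {91, 59}
see next → 91; now {59}
see next → 59; now {}
insert 60 → {60}
see next → 60; now {}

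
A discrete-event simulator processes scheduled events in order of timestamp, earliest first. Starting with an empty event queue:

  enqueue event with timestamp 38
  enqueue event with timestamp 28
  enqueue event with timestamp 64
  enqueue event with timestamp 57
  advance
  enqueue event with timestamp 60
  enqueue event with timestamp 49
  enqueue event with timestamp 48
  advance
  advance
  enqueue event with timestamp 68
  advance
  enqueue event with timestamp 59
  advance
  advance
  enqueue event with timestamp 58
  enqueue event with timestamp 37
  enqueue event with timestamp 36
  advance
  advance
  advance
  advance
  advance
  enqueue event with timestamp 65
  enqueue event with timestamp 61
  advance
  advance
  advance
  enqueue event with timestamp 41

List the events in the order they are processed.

28, 38, 48, 49, 57, 59, 36, 37, 58, 60, 64, 61, 65, 68

insert 38 → {38}
insert 28 → {28, 38}
insert 64 → {28, 38, 64}
insert 57 → {28, 38, 57, 64}
advance → 28; now {38, 57, 64}
insert 60 → {38, 57, 60, 64}
insert 49 → {38, 49, 57, 60, 64}
insert 48 → {38, 48, 49, 57, 60, 64}
advance → 38; now {48, 49, 57, 60, 64}
advance → 48; now {49, 57, 60, 64}
insert 68 → {49, 57, 60, 64, 68}
advance → 49; now {57, 60, 64, 68}
insert 59 → {57, 59, 60, 64, 68}
advance → 57; now {59, 60, 64, 68}
advance → 59; now {60, 64, 68}
insert 58 → {58, 60, 64, 68}
insert 37 → {37, 58, 60, 64, 68}
insert 36 → {36, 37, 58, 60, 64, 68}
advance → 36; now {37, 58, 60, 64, 68}
advance → 37; now {58, 60, 64, 68}
advance → 58; now {60, 64, 68}
advance → 60; now {64, 68}
advance → 64; now {68}
insert 65 → {65, 68}
insert 61 → {61, 65, 68}
advance → 61; now {65, 68}
advance → 65; now {68}
advance → 68; now {}
insert 41 → {41}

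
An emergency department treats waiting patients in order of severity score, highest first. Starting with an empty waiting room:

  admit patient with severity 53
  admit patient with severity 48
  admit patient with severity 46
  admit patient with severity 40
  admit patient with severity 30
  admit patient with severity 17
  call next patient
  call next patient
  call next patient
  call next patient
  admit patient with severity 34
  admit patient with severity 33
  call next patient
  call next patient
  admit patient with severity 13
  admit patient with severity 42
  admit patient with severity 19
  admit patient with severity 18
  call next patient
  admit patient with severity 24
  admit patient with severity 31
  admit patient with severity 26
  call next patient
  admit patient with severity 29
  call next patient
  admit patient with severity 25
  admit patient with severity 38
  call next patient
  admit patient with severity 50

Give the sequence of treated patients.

insert 53 → {53}
insert 48 → {53, 48}
insert 46 → {53, 48, 46}
insert 40 → {53, 48, 46, 40}
insert 30 → {53, 48, 46, 40, 30}
insert 17 → {53, 48, 46, 40, 30, 17}
call next patient → 53; now {48, 46, 40, 30, 17}
call next patient → 48; now {46, 40, 30, 17}
call next patient → 46; now {40, 30, 17}
call next patient → 40; now {30, 17}
insert 34 → {34, 30, 17}
insert 33 → {34, 33, 30, 17}
call next patient → 34; now {33, 30, 17}
call next patient → 33; now {30, 17}
insert 13 → {30, 17, 13}
insert 42 → {42, 30, 17, 13}
insert 19 → {42, 30, 19, 17, 13}
insert 18 → {42, 30, 19, 18, 17, 13}
call next patient → 42; now {30, 19, 18, 17, 13}
insert 24 → {30, 24, 19, 18, 17, 13}
insert 31 → {31, 30, 24, 19, 18, 17, 13}
insert 26 → {31, 30, 26, 24, 19, 18, 17, 13}
call next patient → 31; now {30, 26, 24, 19, 18, 17, 13}
insert 29 → {30, 29, 26, 24, 19, 18, 17, 13}
call next patient → 30; now {29, 26, 24, 19, 18, 17, 13}
insert 25 → {29, 26, 25, 24, 19, 18, 17, 13}
insert 38 → {38, 29, 26, 25, 24, 19, 18, 17, 13}
call next patient → 38; now {29, 26, 25, 24, 19, 18, 17, 13}
insert 50 → {50, 29, 26, 25, 24, 19, 18, 17, 13}

53, 48, 46, 40, 34, 33, 42, 31, 30, 38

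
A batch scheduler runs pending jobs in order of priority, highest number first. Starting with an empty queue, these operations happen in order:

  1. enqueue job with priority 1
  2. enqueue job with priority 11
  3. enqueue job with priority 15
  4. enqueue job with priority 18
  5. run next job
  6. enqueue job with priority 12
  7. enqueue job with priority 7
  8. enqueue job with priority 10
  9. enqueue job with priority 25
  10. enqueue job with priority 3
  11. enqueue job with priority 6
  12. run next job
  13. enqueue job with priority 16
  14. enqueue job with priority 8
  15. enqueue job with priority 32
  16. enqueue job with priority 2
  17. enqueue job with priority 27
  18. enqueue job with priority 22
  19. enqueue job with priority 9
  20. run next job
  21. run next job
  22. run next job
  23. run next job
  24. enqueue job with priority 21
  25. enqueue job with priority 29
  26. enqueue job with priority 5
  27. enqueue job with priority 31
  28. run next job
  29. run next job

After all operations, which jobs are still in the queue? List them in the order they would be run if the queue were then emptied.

[21, 15, 12, 11, 10, 9, 8, 7, 6, 5, 3, 2, 1]

insert 1 → {1}
insert 11 → {11, 1}
insert 15 → {15, 11, 1}
insert 18 → {18, 15, 11, 1}
run next job → 18; now {15, 11, 1}
insert 12 → {15, 12, 11, 1}
insert 7 → {15, 12, 11, 7, 1}
insert 10 → {15, 12, 11, 10, 7, 1}
insert 25 → {25, 15, 12, 11, 10, 7, 1}
insert 3 → {25, 15, 12, 11, 10, 7, 3, 1}
insert 6 → {25, 15, 12, 11, 10, 7, 6, 3, 1}
run next job → 25; now {15, 12, 11, 10, 7, 6, 3, 1}
insert 16 → {16, 15, 12, 11, 10, 7, 6, 3, 1}
insert 8 → {16, 15, 12, 11, 10, 8, 7, 6, 3, 1}
insert 32 → {32, 16, 15, 12, 11, 10, 8, 7, 6, 3, 1}
insert 2 → {32, 16, 15, 12, 11, 10, 8, 7, 6, 3, 2, 1}
insert 27 → {32, 27, 16, 15, 12, 11, 10, 8, 7, 6, 3, 2, 1}
insert 22 → {32, 27, 22, 16, 15, 12, 11, 10, 8, 7, 6, 3, 2, 1}
insert 9 → {32, 27, 22, 16, 15, 12, 11, 10, 9, 8, 7, 6, 3, 2, 1}
run next job → 32; now {27, 22, 16, 15, 12, 11, 10, 9, 8, 7, 6, 3, 2, 1}
run next job → 27; now {22, 16, 15, 12, 11, 10, 9, 8, 7, 6, 3, 2, 1}
run next job → 22; now {16, 15, 12, 11, 10, 9, 8, 7, 6, 3, 2, 1}
run next job → 16; now {15, 12, 11, 10, 9, 8, 7, 6, 3, 2, 1}
insert 21 → {21, 15, 12, 11, 10, 9, 8, 7, 6, 3, 2, 1}
insert 29 → {29, 21, 15, 12, 11, 10, 9, 8, 7, 6, 3, 2, 1}
insert 5 → {29, 21, 15, 12, 11, 10, 9, 8, 7, 6, 5, 3, 2, 1}
insert 31 → {31, 29, 21, 15, 12, 11, 10, 9, 8, 7, 6, 5, 3, 2, 1}
run next job → 31; now {29, 21, 15, 12, 11, 10, 9, 8, 7, 6, 5, 3, 2, 1}
run next job → 29; now {21, 15, 12, 11, 10, 9, 8, 7, 6, 5, 3, 2, 1}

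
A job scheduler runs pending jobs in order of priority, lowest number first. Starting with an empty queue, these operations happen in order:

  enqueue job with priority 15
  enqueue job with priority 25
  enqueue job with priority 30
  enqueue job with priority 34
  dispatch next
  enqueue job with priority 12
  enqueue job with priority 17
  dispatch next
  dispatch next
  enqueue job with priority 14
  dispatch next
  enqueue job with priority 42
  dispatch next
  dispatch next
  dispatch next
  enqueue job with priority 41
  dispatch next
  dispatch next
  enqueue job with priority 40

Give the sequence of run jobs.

15, 12, 17, 14, 25, 30, 34, 41, 42

insert 15 → {15}
insert 25 → {15, 25}
insert 30 → {15, 25, 30}
insert 34 → {15, 25, 30, 34}
dispatch next → 15; now {25, 30, 34}
insert 12 → {12, 25, 30, 34}
insert 17 → {12, 17, 25, 30, 34}
dispatch next → 12; now {17, 25, 30, 34}
dispatch next → 17; now {25, 30, 34}
insert 14 → {14, 25, 30, 34}
dispatch next → 14; now {25, 30, 34}
insert 42 → {25, 30, 34, 42}
dispatch next → 25; now {30, 34, 42}
dispatch next → 30; now {34, 42}
dispatch next → 34; now {42}
insert 41 → {41, 42}
dispatch next → 41; now {42}
dispatch next → 42; now {}
insert 40 → {40}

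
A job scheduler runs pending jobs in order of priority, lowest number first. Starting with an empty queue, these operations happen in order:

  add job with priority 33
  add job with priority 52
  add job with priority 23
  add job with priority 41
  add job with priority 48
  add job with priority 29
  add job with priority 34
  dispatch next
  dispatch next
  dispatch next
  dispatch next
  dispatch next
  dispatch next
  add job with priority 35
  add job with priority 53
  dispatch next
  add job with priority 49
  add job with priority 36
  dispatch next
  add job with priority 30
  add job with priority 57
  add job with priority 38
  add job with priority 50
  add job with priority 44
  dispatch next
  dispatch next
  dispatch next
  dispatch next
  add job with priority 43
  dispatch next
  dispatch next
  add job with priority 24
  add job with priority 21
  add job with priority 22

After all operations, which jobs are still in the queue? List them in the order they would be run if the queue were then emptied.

insert 33 → {33}
insert 52 → {33, 52}
insert 23 → {23, 33, 52}
insert 41 → {23, 33, 41, 52}
insert 48 → {23, 33, 41, 48, 52}
insert 29 → {23, 29, 33, 41, 48, 52}
insert 34 → {23, 29, 33, 34, 41, 48, 52}
dispatch next → 23; now {29, 33, 34, 41, 48, 52}
dispatch next → 29; now {33, 34, 41, 48, 52}
dispatch next → 33; now {34, 41, 48, 52}
dispatch next → 34; now {41, 48, 52}
dispatch next → 41; now {48, 52}
dispatch next → 48; now {52}
insert 35 → {35, 52}
insert 53 → {35, 52, 53}
dispatch next → 35; now {52, 53}
insert 49 → {49, 52, 53}
insert 36 → {36, 49, 52, 53}
dispatch next → 36; now {49, 52, 53}
insert 30 → {30, 49, 52, 53}
insert 57 → {30, 49, 52, 53, 57}
insert 38 → {30, 38, 49, 52, 53, 57}
insert 50 → {30, 38, 49, 50, 52, 53, 57}
insert 44 → {30, 38, 44, 49, 50, 52, 53, 57}
dispatch next → 30; now {38, 44, 49, 50, 52, 53, 57}
dispatch next → 38; now {44, 49, 50, 52, 53, 57}
dispatch next → 44; now {49, 50, 52, 53, 57}
dispatch next → 49; now {50, 52, 53, 57}
insert 43 → {43, 50, 52, 53, 57}
dispatch next → 43; now {50, 52, 53, 57}
dispatch next → 50; now {52, 53, 57}
insert 24 → {24, 52, 53, 57}
insert 21 → {21, 24, 52, 53, 57}
insert 22 → {21, 22, 24, 52, 53, 57}

21 → 22 → 24 → 52 → 53 → 57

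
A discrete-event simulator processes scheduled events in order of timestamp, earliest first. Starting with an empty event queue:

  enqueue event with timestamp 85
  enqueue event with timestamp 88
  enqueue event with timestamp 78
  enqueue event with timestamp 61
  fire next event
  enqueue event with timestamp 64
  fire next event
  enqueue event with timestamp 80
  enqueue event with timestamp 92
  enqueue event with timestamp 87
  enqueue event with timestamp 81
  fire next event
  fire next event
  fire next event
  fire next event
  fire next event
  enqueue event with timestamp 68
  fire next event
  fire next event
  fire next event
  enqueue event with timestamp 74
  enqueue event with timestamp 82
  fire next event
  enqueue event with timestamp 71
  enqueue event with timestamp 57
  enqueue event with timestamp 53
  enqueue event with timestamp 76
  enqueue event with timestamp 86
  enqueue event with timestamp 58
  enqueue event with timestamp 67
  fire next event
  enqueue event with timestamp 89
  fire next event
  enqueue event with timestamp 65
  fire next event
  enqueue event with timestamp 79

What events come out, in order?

insert 85 → {85}
insert 88 → {85, 88}
insert 78 → {78, 85, 88}
insert 61 → {61, 78, 85, 88}
fire next event → 61; now {78, 85, 88}
insert 64 → {64, 78, 85, 88}
fire next event → 64; now {78, 85, 88}
insert 80 → {78, 80, 85, 88}
insert 92 → {78, 80, 85, 88, 92}
insert 87 → {78, 80, 85, 87, 88, 92}
insert 81 → {78, 80, 81, 85, 87, 88, 92}
fire next event → 78; now {80, 81, 85, 87, 88, 92}
fire next event → 80; now {81, 85, 87, 88, 92}
fire next event → 81; now {85, 87, 88, 92}
fire next event → 85; now {87, 88, 92}
fire next event → 87; now {88, 92}
insert 68 → {68, 88, 92}
fire next event → 68; now {88, 92}
fire next event → 88; now {92}
fire next event → 92; now {}
insert 74 → {74}
insert 82 → {74, 82}
fire next event → 74; now {82}
insert 71 → {71, 82}
insert 57 → {57, 71, 82}
insert 53 → {53, 57, 71, 82}
insert 76 → {53, 57, 71, 76, 82}
insert 86 → {53, 57, 71, 76, 82, 86}
insert 58 → {53, 57, 58, 71, 76, 82, 86}
insert 67 → {53, 57, 58, 67, 71, 76, 82, 86}
fire next event → 53; now {57, 58, 67, 71, 76, 82, 86}
insert 89 → {57, 58, 67, 71, 76, 82, 86, 89}
fire next event → 57; now {58, 67, 71, 76, 82, 86, 89}
insert 65 → {58, 65, 67, 71, 76, 82, 86, 89}
fire next event → 58; now {65, 67, 71, 76, 82, 86, 89}
insert 79 → {65, 67, 71, 76, 79, 82, 86, 89}

[61, 64, 78, 80, 81, 85, 87, 68, 88, 92, 74, 53, 57, 58]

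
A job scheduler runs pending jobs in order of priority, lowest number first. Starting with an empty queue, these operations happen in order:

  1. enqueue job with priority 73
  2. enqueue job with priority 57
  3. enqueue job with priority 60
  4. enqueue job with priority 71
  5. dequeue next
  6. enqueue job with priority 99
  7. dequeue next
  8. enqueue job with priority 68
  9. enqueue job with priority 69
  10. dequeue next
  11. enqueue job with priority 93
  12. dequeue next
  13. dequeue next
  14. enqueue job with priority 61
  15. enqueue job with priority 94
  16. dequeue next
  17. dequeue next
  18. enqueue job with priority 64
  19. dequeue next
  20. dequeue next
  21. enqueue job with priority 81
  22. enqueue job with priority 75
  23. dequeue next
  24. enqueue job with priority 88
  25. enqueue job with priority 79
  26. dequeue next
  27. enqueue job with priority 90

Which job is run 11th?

insert 73 → {73}
insert 57 → {57, 73}
insert 60 → {57, 60, 73}
insert 71 → {57, 60, 71, 73}
dequeue next → 57; now {60, 71, 73}
insert 99 → {60, 71, 73, 99}
dequeue next → 60; now {71, 73, 99}
insert 68 → {68, 71, 73, 99}
insert 69 → {68, 69, 71, 73, 99}
dequeue next → 68; now {69, 71, 73, 99}
insert 93 → {69, 71, 73, 93, 99}
dequeue next → 69; now {71, 73, 93, 99}
dequeue next → 71; now {73, 93, 99}
insert 61 → {61, 73, 93, 99}
insert 94 → {61, 73, 93, 94, 99}
dequeue next → 61; now {73, 93, 94, 99}
dequeue next → 73; now {93, 94, 99}
insert 64 → {64, 93, 94, 99}
dequeue next → 64; now {93, 94, 99}
dequeue next → 93; now {94, 99}
insert 81 → {81, 94, 99}
insert 75 → {75, 81, 94, 99}
dequeue next → 75; now {81, 94, 99}
insert 88 → {81, 88, 94, 99}
insert 79 → {79, 81, 88, 94, 99}
dequeue next → 79; now {81, 88, 94, 99}
insert 90 → {81, 88, 90, 94, 99}

79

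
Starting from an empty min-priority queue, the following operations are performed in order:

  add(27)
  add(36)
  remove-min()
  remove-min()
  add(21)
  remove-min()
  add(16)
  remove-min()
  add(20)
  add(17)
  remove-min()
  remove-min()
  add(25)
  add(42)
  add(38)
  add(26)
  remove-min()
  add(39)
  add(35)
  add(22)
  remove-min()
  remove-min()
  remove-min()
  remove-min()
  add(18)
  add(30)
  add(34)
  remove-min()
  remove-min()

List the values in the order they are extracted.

27 → 36 → 21 → 16 → 17 → 20 → 25 → 22 → 26 → 35 → 38 → 18 → 30

insert 27 → {27}
insert 36 → {27, 36}
remove-min → 27; now {36}
remove-min → 36; now {}
insert 21 → {21}
remove-min → 21; now {}
insert 16 → {16}
remove-min → 16; now {}
insert 20 → {20}
insert 17 → {17, 20}
remove-min → 17; now {20}
remove-min → 20; now {}
insert 25 → {25}
insert 42 → {25, 42}
insert 38 → {25, 38, 42}
insert 26 → {25, 26, 38, 42}
remove-min → 25; now {26, 38, 42}
insert 39 → {26, 38, 39, 42}
insert 35 → {26, 35, 38, 39, 42}
insert 22 → {22, 26, 35, 38, 39, 42}
remove-min → 22; now {26, 35, 38, 39, 42}
remove-min → 26; now {35, 38, 39, 42}
remove-min → 35; now {38, 39, 42}
remove-min → 38; now {39, 42}
insert 18 → {18, 39, 42}
insert 30 → {18, 30, 39, 42}
insert 34 → {18, 30, 34, 39, 42}
remove-min → 18; now {30, 34, 39, 42}
remove-min → 30; now {34, 39, 42}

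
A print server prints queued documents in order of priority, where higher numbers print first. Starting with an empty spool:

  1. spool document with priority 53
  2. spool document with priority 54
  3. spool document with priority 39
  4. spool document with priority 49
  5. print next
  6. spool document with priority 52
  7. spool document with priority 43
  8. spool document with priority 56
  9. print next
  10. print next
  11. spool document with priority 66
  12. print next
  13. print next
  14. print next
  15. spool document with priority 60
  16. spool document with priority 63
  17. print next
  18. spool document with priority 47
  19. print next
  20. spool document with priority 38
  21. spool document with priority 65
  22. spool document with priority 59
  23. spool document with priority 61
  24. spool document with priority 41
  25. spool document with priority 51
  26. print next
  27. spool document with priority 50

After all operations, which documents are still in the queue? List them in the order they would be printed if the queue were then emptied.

insert 53 → {53}
insert 54 → {54, 53}
insert 39 → {54, 53, 39}
insert 49 → {54, 53, 49, 39}
print next → 54; now {53, 49, 39}
insert 52 → {53, 52, 49, 39}
insert 43 → {53, 52, 49, 43, 39}
insert 56 → {56, 53, 52, 49, 43, 39}
print next → 56; now {53, 52, 49, 43, 39}
print next → 53; now {52, 49, 43, 39}
insert 66 → {66, 52, 49, 43, 39}
print next → 66; now {52, 49, 43, 39}
print next → 52; now {49, 43, 39}
print next → 49; now {43, 39}
insert 60 → {60, 43, 39}
insert 63 → {63, 60, 43, 39}
print next → 63; now {60, 43, 39}
insert 47 → {60, 47, 43, 39}
print next → 60; now {47, 43, 39}
insert 38 → {47, 43, 39, 38}
insert 65 → {65, 47, 43, 39, 38}
insert 59 → {65, 59, 47, 43, 39, 38}
insert 61 → {65, 61, 59, 47, 43, 39, 38}
insert 41 → {65, 61, 59, 47, 43, 41, 39, 38}
insert 51 → {65, 61, 59, 51, 47, 43, 41, 39, 38}
print next → 65; now {61, 59, 51, 47, 43, 41, 39, 38}
insert 50 → {61, 59, 51, 50, 47, 43, 41, 39, 38}

61, 59, 51, 50, 47, 43, 41, 39, 38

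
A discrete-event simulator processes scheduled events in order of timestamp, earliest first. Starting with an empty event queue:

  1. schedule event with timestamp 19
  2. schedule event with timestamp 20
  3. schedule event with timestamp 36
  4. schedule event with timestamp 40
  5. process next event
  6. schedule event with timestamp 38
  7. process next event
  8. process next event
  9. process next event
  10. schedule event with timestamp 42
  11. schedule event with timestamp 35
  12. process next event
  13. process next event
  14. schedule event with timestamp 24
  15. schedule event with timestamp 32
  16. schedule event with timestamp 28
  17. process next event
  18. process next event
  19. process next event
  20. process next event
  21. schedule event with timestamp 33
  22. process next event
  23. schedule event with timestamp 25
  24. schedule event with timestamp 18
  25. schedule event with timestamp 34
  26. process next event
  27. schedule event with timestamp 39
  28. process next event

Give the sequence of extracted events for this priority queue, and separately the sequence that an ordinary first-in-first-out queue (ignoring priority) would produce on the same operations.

priority queue: [19, 20, 36, 38, 35, 40, 24, 28, 32, 42, 33, 18, 25]; FIFO queue: [19, 20, 36, 40, 38, 42, 35, 24, 32, 28, 33, 25, 18]

insert 19 → {19}
insert 20 → {19, 20}
insert 36 → {19, 20, 36}
insert 40 → {19, 20, 36, 40}
process next event → 19; now {20, 36, 40}
insert 38 → {20, 36, 38, 40}
process next event → 20; now {36, 38, 40}
process next event → 36; now {38, 40}
process next event → 38; now {40}
insert 42 → {40, 42}
insert 35 → {35, 40, 42}
process next event → 35; now {40, 42}
process next event → 40; now {42}
insert 24 → {24, 42}
insert 32 → {24, 32, 42}
insert 28 → {24, 28, 32, 42}
process next event → 24; now {28, 32, 42}
process next event → 28; now {32, 42}
process next event → 32; now {42}
process next event → 42; now {}
insert 33 → {33}
process next event → 33; now {}
insert 25 → {25}
insert 18 → {18, 25}
insert 34 → {18, 25, 34}
process next event → 18; now {25, 34}
insert 39 → {25, 34, 39}
process next event → 25; now {34, 39}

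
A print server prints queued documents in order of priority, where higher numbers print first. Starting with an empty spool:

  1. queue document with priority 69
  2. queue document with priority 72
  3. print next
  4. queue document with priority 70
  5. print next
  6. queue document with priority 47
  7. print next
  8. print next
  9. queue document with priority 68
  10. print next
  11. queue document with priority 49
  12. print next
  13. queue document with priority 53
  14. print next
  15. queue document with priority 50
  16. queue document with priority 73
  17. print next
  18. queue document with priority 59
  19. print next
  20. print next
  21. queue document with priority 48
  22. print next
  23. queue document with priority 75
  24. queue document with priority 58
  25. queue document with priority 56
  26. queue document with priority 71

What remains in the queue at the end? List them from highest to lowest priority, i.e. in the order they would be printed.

insert 69 → {69}
insert 72 → {72, 69}
print next → 72; now {69}
insert 70 → {70, 69}
print next → 70; now {69}
insert 47 → {69, 47}
print next → 69; now {47}
print next → 47; now {}
insert 68 → {68}
print next → 68; now {}
insert 49 → {49}
print next → 49; now {}
insert 53 → {53}
print next → 53; now {}
insert 50 → {50}
insert 73 → {73, 50}
print next → 73; now {50}
insert 59 → {59, 50}
print next → 59; now {50}
print next → 50; now {}
insert 48 → {48}
print next → 48; now {}
insert 75 → {75}
insert 58 → {75, 58}
insert 56 → {75, 58, 56}
insert 71 → {75, 71, 58, 56}

[75, 71, 58, 56]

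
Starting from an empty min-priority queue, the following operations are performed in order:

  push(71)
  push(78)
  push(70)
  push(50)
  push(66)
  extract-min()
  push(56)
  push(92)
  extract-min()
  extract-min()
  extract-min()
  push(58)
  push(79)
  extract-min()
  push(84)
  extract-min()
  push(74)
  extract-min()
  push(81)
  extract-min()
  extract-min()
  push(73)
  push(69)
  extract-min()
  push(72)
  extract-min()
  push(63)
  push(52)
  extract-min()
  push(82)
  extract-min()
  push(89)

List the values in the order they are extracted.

[50, 56, 66, 70, 58, 71, 74, 78, 79, 69, 72, 52, 63]

insert 71 → {71}
insert 78 → {71, 78}
insert 70 → {70, 71, 78}
insert 50 → {50, 70, 71, 78}
insert 66 → {50, 66, 70, 71, 78}
extract-min → 50; now {66, 70, 71, 78}
insert 56 → {56, 66, 70, 71, 78}
insert 92 → {56, 66, 70, 71, 78, 92}
extract-min → 56; now {66, 70, 71, 78, 92}
extract-min → 66; now {70, 71, 78, 92}
extract-min → 70; now {71, 78, 92}
insert 58 → {58, 71, 78, 92}
insert 79 → {58, 71, 78, 79, 92}
extract-min → 58; now {71, 78, 79, 92}
insert 84 → {71, 78, 79, 84, 92}
extract-min → 71; now {78, 79, 84, 92}
insert 74 → {74, 78, 79, 84, 92}
extract-min → 74; now {78, 79, 84, 92}
insert 81 → {78, 79, 81, 84, 92}
extract-min → 78; now {79, 81, 84, 92}
extract-min → 79; now {81, 84, 92}
insert 73 → {73, 81, 84, 92}
insert 69 → {69, 73, 81, 84, 92}
extract-min → 69; now {73, 81, 84, 92}
insert 72 → {72, 73, 81, 84, 92}
extract-min → 72; now {73, 81, 84, 92}
insert 63 → {63, 73, 81, 84, 92}
insert 52 → {52, 63, 73, 81, 84, 92}
extract-min → 52; now {63, 73, 81, 84, 92}
insert 82 → {63, 73, 81, 82, 84, 92}
extract-min → 63; now {73, 81, 82, 84, 92}
insert 89 → {73, 81, 82, 84, 89, 92}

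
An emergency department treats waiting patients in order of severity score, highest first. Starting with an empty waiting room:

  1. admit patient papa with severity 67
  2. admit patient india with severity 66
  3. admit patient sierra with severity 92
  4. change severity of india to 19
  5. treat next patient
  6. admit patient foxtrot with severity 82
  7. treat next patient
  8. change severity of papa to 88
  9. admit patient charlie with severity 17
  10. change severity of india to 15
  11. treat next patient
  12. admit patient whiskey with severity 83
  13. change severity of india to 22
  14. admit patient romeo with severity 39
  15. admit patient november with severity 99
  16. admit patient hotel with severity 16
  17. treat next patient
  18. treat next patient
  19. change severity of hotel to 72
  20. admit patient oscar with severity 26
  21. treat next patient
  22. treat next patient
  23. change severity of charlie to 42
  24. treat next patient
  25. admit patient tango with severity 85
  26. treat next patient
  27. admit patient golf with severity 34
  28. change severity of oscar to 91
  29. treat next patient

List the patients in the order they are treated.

sierra, foxtrot, papa, november, whiskey, hotel, romeo, charlie, tango, oscar

add papa (severity 67) → {papa:67}
add india (severity 66) → {papa:67, india:66}
add sierra (severity 92) → {sierra:92, papa:67, india:66}
update india to severity 19 → {sierra:92, papa:67, india:19}
treat next patient → sierra; now {papa:67, india:19}
add foxtrot (severity 82) → {foxtrot:82, papa:67, india:19}
treat next patient → foxtrot; now {papa:67, india:19}
update papa to severity 88 → {papa:88, india:19}
add charlie (severity 17) → {papa:88, india:19, charlie:17}
update india to severity 15 → {papa:88, charlie:17, india:15}
treat next patient → papa; now {charlie:17, india:15}
add whiskey (severity 83) → {whiskey:83, charlie:17, india:15}
update india to severity 22 → {whiskey:83, india:22, charlie:17}
add romeo (severity 39) → {whiskey:83, romeo:39, india:22, charlie:17}
add november (severity 99) → {november:99, whiskey:83, romeo:39, india:22, charlie:17}
add hotel (severity 16) → {november:99, whiskey:83, romeo:39, india:22, charlie:17, hotel:16}
treat next patient → november; now {whiskey:83, romeo:39, india:22, charlie:17, hotel:16}
treat next patient → whiskey; now {romeo:39, india:22, charlie:17, hotel:16}
update hotel to severity 72 → {hotel:72, romeo:39, india:22, charlie:17}
add oscar (severity 26) → {hotel:72, romeo:39, oscar:26, india:22, charlie:17}
treat next patient → hotel; now {romeo:39, oscar:26, india:22, charlie:17}
treat next patient → romeo; now {oscar:26, india:22, charlie:17}
update charlie to severity 42 → {charlie:42, oscar:26, india:22}
treat next patient → charlie; now {oscar:26, india:22}
add tango (severity 85) → {tango:85, oscar:26, india:22}
treat next patient → tango; now {oscar:26, india:22}
add golf (severity 34) → {golf:34, oscar:26, india:22}
update oscar to severity 91 → {oscar:91, golf:34, india:22}
treat next patient → oscar; now {golf:34, india:22}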